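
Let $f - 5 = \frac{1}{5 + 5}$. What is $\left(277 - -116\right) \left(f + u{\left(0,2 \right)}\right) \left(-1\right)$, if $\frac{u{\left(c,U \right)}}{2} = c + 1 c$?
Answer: $- \frac{20043}{10} \approx -2004.3$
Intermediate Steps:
$f = \frac{51}{10}$ ($f = 5 + \frac{1}{5 + 5} = 5 + \frac{1}{10} = \frac{51}{10} \approx 5.1$)
$u{\left(c,U \right)} = 4 c$ ($u{\left(c,U \right)} = 2 \left(c + 1 c\right) = 2 \left(c + c\right) = 2 \cdot 2 c = 4 c$)
$\left(277 - -116\right) \left(f + u{\left(0,2 \right)}\right) \left(-1\right) = \left(277 - -116\right) \left(\frac{51}{10} + 4 \cdot 0\right) \left(-1\right) = \left(277 + 116\right) \left(\frac{51}{10} + 0\right) \left(-1\right) = 393 \cdot \frac{51}{10} \left(-1\right) = 393 \left(- \frac{51}{10}\right) = - \frac{20043}{10}$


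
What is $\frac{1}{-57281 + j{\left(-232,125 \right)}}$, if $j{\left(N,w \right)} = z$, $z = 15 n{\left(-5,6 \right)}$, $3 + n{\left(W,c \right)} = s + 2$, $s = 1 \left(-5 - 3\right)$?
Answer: $- \frac{1}{57416} \approx -1.7417 \cdot 10^{-5}$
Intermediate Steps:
$s = -8$ ($s = 1 \left(-8\right) = -8$)
$n{\left(W,c \right)} = -9$ ($n{\left(W,c \right)} = -3 + \left(-8 + 2\right) = -3 - 6 = -9$)
$z = -135$ ($z = 15 \left(-9\right) = -135$)
$j{\left(N,w \right)} = -135$
$\frac{1}{-57281 + j{\left(-232,125 \right)}} = \frac{1}{-57281 - 135} = \frac{1}{-57416} = - \frac{1}{57416}$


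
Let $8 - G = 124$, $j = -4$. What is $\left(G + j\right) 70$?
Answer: $-8400$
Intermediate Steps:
$G = -116$ ($G = 8 - 124 = -116$)
$\left(G + j\right) 70 = \left(-116 - 4\right) 70 = \left(-120\right) 70 = -8400$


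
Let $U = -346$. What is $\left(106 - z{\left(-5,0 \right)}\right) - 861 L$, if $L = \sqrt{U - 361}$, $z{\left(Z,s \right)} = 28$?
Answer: $78 - 861 i \sqrt{707} \approx 78.0 - 22894.0 i$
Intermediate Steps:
$L = i \sqrt{707}$ ($L = \sqrt{-346 - 361} = \sqrt{-707} = i \sqrt{707} \approx 26.589 i$)
$\left(106 - z{\left(-5,0 \right)}\right) - 861 L = \left(106 - 28\right) - 861 i \sqrt{707} = 78 - 861 i \sqrt{707}$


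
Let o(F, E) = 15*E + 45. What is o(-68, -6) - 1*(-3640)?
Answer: 3595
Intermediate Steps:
o(F, E) = 45 + 15*E
o(-68, -6) - 1*(-3640) = (45 + 15*(-6)) - 1*(-3640) = (45 - 90) + 3640 = -45 + 3640 = 3595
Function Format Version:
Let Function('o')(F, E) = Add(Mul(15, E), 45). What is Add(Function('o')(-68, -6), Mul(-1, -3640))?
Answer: 3595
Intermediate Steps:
Function('o')(F, E) = Add(45, Mul(15, E))
Add(Function('o')(-68, -6), Mul(-1, -3640)) = Add(Add(45, Mul(15, -6)), Mul(-1, -3640)) = Add(Add(45, -90), 3640) = Add(-45, 3640) = 3595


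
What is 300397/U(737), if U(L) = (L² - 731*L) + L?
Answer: 300397/5159 ≈ 58.228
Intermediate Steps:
U(L) = L² - 730*L
300397/U(737) = 300397/((737*(-730 + 737))) = 300397/((737*7)) = 300397/5159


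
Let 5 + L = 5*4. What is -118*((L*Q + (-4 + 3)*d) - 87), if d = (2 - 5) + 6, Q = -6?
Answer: 21240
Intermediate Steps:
d = 3 (d = -3 + 6 = 3)
L = 15 (L = -5 + 5*4 = -5 + 20 = 15)
-118*((L*Q + (-4 + 3)*d) - 87) = -118*((15*(-6) + (-4 + 3)*3) - 87) = -118*((-90 - 1*3) - 87) = -118*((-90 - 3) - 87) = -118*(-93 - 87) = -118*(-180) = 21240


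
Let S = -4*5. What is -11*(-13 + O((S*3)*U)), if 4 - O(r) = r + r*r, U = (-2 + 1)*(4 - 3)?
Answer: 40359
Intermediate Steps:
S = -20
U = -1 (U = -1*1 = -1)
O(r) = 4 - r - r**2 (O(r) = 4 - (r + r*r) = 4 - (r + r**2) = 4 + (-r - r**2) = 4 - r - r**2)
-11*(-13 + O((S*3)*U)) = -11*(-13 + (4 - (-20*3)*(-1) - (-20*3*(-1))**2)) = -11*(-13 + (4 - (-60)*(-1) - (-60*(-1))**2)) = -11*(-13 + (4 - 1*60 - 1*60**2)) = -11*(-13 + (4 - 60 - 1*3600)) = -11*(-13 + (4 - 60 - 3600)) = -11*(-13 - 3656) = -11*(-3669) = 40359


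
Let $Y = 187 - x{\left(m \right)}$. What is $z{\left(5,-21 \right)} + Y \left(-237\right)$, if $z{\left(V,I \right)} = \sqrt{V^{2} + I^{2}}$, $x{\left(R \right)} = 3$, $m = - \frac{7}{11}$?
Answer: $-43608 + \sqrt{466} \approx -43586.0$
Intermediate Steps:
$m = - \frac{7}{11}$ ($m = \left(-7\right) \frac{1}{11} = - \frac{7}{11} \approx -0.63636$)
$z{\left(V,I \right)} = \sqrt{I^{2} + V^{2}}$
$Y = 184$ ($Y = 187 - 3 = 184$)
$z{\left(5,-21 \right)} + Y \left(-237\right) = \sqrt{\left(-21\right)^{2} + 5^{2}} + 184 \left(-237\right) = \sqrt{441 + 25} - 43608 = \sqrt{466} - 43608 = -43608 + \sqrt{466}$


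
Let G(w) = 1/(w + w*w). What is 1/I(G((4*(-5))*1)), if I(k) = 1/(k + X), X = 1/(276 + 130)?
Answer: 393/77140 ≈ 0.0050946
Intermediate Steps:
X = 1/406 ≈ 0.0024631
G(w) = 1/(w + w²)
I(k) = 1/(1/406 + k) (I(k) = 1/(k + 1/406) = 1/(1/406 + k))
1/I(G((4*(-5))*1)) = 1/(406/(1 + 406*(1/((((4*(-5))*1))*(1 + (4*(-5))*1))))) = 1/(406/(1 + 406*(1/(((-20*1))*(1 - 20*1))))) = 1/(406/(1 + 406*(1/((-20)*(1 - 20))))) = 1/(406/(1 + 406*(-1/20/(-19)))) = 1/(406/(1 + 406*(-1/20*(-1/19)))) = 1/(406/(1 + 406*(1/380))) = 1/(406/(1 + 203/190)) = 1/(406/(393/190)) = 1/(406*(190/393)) = 1/(77140/393) = 393/77140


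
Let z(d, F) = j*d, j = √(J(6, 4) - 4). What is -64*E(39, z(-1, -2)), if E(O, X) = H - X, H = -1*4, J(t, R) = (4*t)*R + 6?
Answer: 256 - 448*√2 ≈ -377.57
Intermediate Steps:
J(t, R) = 6 + 4*R*t (J(t, R) = 4*R*t + 6 = 6 + 4*R*t)
j = 7*√2 (j = √((6 + 4*4*6) - 4) = √((6 + 96) - 4) = √(102 - 4) = √98 = 7*√2 ≈ 9.8995)
H = -4
z(d, F) = 7*d*√2 (z(d, F) = (7*√2)*d = 7*d*√2)
E(O, X) = -4 - X
-64*E(39, z(-1, -2)) = -64*(-4 - 7*(-1)*√2) = -64*(-4 - (-7)*√2) = -64*(-4 + 7*√2) = 256 - 448*√2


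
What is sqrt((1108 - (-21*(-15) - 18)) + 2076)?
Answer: sqrt(2887) ≈ 53.731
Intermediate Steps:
sqrt((1108 - (-21*(-15) - 18)) + 2076) = sqrt((1108 - (315 - 18)) + 2076) = sqrt((1108 - 1*297) + 2076) = sqrt((1108 - 297) + 2076) = sqrt(811 + 2076) = sqrt(2887)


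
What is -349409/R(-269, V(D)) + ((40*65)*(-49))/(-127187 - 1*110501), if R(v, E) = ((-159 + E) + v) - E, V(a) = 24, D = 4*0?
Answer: 10388106699/12716308 ≈ 816.91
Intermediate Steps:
D = 0
R(v, E) = -159 + v (R(v, E) = (-159 + E + v) - E = -159 + v)
-349409/R(-269, V(D)) + ((40*65)*(-49))/(-127187 - 1*110501) = -349409/(-159 - 269) + ((40*65)*(-49))/(-127187 - 1*110501) = -349409/(-428) + (2600*(-49))/(-127187 - 110501) = -349409*(-1/428) - 127400/(-237688) = 349409/428 - 127400*(-1/237688) = 349409/428 + 15925/29711 = 10388106699/12716308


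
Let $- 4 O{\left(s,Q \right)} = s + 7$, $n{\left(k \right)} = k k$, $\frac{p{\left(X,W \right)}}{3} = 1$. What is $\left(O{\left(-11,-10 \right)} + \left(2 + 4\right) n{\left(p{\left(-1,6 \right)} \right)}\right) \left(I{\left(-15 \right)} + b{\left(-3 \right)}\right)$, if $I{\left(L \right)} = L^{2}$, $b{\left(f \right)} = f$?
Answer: $12210$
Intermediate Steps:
$p{\left(X,W \right)} = 3$ ($p{\left(X,W \right)} = 3 \cdot 1 = 3$)
$n{\left(k \right)} = k^{2}$
$O{\left(s,Q \right)} = - \frac{7}{4} - \frac{s}{4}$ ($O{\left(s,Q \right)} = - \frac{s + 7}{4} = - \frac{7 + s}{4} = - \frac{7}{4} - \frac{s}{4}$)
$\left(O{\left(-11,-10 \right)} + \left(2 + 4\right) n{\left(p{\left(-1,6 \right)} \right)}\right) \left(I{\left(-15 \right)} + b{\left(-3 \right)}\right) = \left(\left(- \frac{7}{4} - - \frac{11}{4}\right) + \left(2 + 4\right) 3^{2}\right) \left(\left(-15\right)^{2} - 3\right) = \left(\left(- \frac{7}{4} + \frac{11}{4}\right) + 6 \cdot 9\right) \left(225 - 3\right) = \left(1 + 54\right) 222 = 55 \cdot 222 = 12210$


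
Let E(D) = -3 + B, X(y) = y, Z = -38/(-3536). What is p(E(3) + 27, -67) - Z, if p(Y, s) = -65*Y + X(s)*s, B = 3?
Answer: 4833693/1768 ≈ 2734.0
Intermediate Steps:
Z = 19/1768 (Z = -38*(-1/3536) = 19/1768 ≈ 0.010747)
E(D) = 0 (E(D) = -3 + 3 = 0)
p(Y, s) = s² - 65*Y (p(Y, s) = -65*Y + s*s = -65*Y + s² = s² - 65*Y)
p(E(3) + 27, -67) - Z = ((-67)² - 65*(0 + 27)) - 1*19/1768 = (4489 - 65*27) - 19/1768 = (4489 - 1755) - 19/1768 = 2734 - 19/1768 = 4833693/1768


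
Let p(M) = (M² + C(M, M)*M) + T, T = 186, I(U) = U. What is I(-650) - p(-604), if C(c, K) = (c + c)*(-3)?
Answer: 1823244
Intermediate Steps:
C(c, K) = -6*c (C(c, K) = (2*c)*(-3) = -6*c)
p(M) = 186 - 5*M² (p(M) = (M² + (-6*M)*M) + 186 = (M² - 6*M²) + 186 = -5*M² + 186 = 186 - 5*M²)
I(-650) - p(-604) = -650 - (186 - 5*(-604)²) = -650 - (186 - 5*364816) = -650 - (186 - 1824080) = -650 - 1*(-1823894) = -650 + 1823894 = 1823244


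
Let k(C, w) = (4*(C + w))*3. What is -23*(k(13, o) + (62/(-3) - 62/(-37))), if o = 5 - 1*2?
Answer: -441692/111 ≈ -3979.2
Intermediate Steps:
o = 3 (o = 5 - 2 = 3)
k(C, w) = 12*C + 12*w (k(C, w) = (4*C + 4*w)*3 = 12*C + 12*w)
-23*(k(13, o) + (62/(-3) - 62/(-37))) = -23*((12*13 + 12*3) + (62/(-3) - 62/(-37))) = -23*((156 + 36) + (62*(-⅓) - 62*(-1/37))) = -23*(192 + (-62/3 + 62/37)) = -23*(192 - 2108/111) = -23*19204/111 = -441692/111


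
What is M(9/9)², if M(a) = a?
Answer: 1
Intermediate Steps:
M(9/9)² = (9/9)² = (9*(⅑))² = 1² = 1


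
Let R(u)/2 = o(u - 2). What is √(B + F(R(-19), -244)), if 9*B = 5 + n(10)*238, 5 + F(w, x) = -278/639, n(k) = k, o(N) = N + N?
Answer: √11776202/213 ≈ 16.111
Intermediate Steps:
o(N) = 2*N
R(u) = -8 + 4*u (R(u) = 2*(2*(u - 2)) = 2*(2*(-2 + u)) = 2*(-4 + 2*u) = -8 + 4*u)
F(w, x) = -3473/639 (F(w, x) = -5 - 278/639 = -3473/639)
B = 265 (B = (5 + 10*238)/9 = (5 + 2380)/9 = (⅑)*2385 = 265)
√(B + F(R(-19), -244)) = √(265 - 3473/639) = √(165862/639) = √11776202/213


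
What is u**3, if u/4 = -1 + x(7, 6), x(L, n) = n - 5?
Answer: 0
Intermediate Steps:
x(L, n) = -5 + n
u = 0 (u = 4*(-1 + (-5 + 6)) = 4*(-1 + 1) = 4*0 = 0)
u**3 = 0**3 = 0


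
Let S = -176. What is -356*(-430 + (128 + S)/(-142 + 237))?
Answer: 14559688/95 ≈ 1.5326e+5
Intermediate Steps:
-356*(-430 + (128 + S)/(-142 + 237)) = -356*(-430 + (128 - 176)/(-142 + 237)) = -356*(-430 - 48/95) = -356*(-40898/95) = 14559688/95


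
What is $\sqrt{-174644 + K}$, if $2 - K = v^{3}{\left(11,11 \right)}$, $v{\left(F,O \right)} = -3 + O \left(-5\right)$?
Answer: $\sqrt{20470} \approx 143.07$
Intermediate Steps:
$v{\left(F,O \right)} = -3 - 5 O$
$K = 195114$ ($K = 2 - \left(-3 - 55\right)^{3} = 2 - \left(-58\right)^{3} = 2 - -195112 = 2 + 195112 = 195114$)
$\sqrt{-174644 + K} = \sqrt{-174644 + 195114} = \sqrt{20470}$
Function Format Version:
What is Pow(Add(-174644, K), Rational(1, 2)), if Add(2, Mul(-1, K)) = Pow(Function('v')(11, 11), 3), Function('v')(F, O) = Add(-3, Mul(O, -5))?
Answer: Pow(20470, Rational(1, 2)) ≈ 143.07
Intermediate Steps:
Function('v')(F, O) = Add(-3, Mul(-5, O))
K = 195114 (K = Add(2, Mul(-1, Pow(Add(-3, Mul(-5, 11)), 3))) = Add(2, Mul(-1, Pow(Add(-3, -55), 3))) = Add(2, Mul(-1, Pow(-58, 3))) = Add(2, Mul(-1, -195112)) = Add(2, 195112) = 195114)
Pow(Add(-174644, K), Rational(1, 2)) = Pow(Add(-174644, 195114), Rational(1, 2)) = Pow(20470, Rational(1, 2))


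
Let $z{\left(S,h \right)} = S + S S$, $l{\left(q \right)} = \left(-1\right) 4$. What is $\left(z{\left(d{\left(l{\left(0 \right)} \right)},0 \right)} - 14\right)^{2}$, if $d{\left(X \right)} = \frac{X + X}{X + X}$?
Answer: $144$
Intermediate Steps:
$l{\left(q \right)} = -4$
$d{\left(X \right)} = 1$ ($d{\left(X \right)} = \frac{2 X}{2 X} = 2 X \frac{1}{2 X} = 1$)
$z{\left(S,h \right)} = S + S^{2}$
$\left(z{\left(d{\left(l{\left(0 \right)} \right)},0 \right)} - 14\right)^{2} = \left(1 \left(1 + 1\right) - 14\right)^{2} = \left(1 \cdot 2 - 14\right)^{2} = \left(2 - 14\right)^{2} = \left(-12\right)^{2} = 144$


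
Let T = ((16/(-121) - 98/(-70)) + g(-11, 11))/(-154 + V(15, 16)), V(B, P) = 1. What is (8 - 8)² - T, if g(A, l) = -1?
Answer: 18/10285 ≈ 0.0017501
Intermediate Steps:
T = -18/10285 (T = ((16/(-121) - 98/(-70)) - 1)/(-154 + 1) = ((16*(-1/121) - 98*(-1/70)) - 1)/(-153) = ((-16/121 + 7/5) - 1)*(-1/153) = (767/605 - 1)*(-1/153) = (162/605)*(-1/153) = -18/10285 ≈ -0.0017501)
(8 - 8)² - T = (8 - 8)² - 1*(-18/10285) = 0² + 18/10285 = 0 + 18/10285 = 18/10285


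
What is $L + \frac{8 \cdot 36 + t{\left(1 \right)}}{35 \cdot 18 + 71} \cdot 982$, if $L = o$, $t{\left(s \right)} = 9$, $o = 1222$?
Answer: $\frac{1148276}{701} \approx 1638.1$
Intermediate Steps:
$L = 1222$
$L + \frac{8 \cdot 36 + t{\left(1 \right)}}{35 \cdot 18 + 71} \cdot 982 = 1222 + \frac{8 \cdot 36 + 9}{35 \cdot 18 + 71} \cdot 982 = 1222 + \frac{288 + 9}{630 + 71} \cdot 982 = 1222 + \frac{297}{701} \cdot 982 = 1222 + \frac{291654}{701} = \frac{1148276}{701}$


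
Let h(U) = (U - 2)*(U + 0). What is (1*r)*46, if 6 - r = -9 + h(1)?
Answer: 736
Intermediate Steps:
h(U) = U*(-2 + U) (h(U) = (-2 + U)*U = U*(-2 + U))
r = 16 (r = 6 - (-9 + 1*(-2 + 1)) = 6 - (-9 + 1*(-1)) = 6 - (-9 - 1) = 6 - 1*(-10) = 6 + 10 = 16)
(1*r)*46 = (1*16)*46 = 16*46 = 736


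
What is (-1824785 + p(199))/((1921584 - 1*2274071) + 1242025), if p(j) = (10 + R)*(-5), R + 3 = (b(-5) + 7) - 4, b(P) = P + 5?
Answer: -1824835/889538 ≈ -2.0514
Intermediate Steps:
b(P) = 5 + P
R = 0 (R = -3 + (((5 - 5) + 7) - 4) = -3 + ((0 + 7) - 4) = -3 + (7 - 4) = -3 + 3 = 0)
p(j) = -50 (p(j) = (10 + 0)*(-5) = 10*(-5) = -50)
(-1824785 + p(199))/((1921584 - 1*2274071) + 1242025) = (-1824785 - 50)/((1921584 - 1*2274071) + 1242025) = -1824835/((1921584 - 2274071) + 1242025) = -1824835/(-352487 + 1242025) = -1824835/889538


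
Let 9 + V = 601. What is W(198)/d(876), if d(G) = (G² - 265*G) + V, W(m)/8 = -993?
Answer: -1986/133957 ≈ -0.014826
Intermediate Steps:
V = 592 (V = -9 + 601 = 592)
W(m) = -7944 (W(m) = 8*(-993) = -7944)
d(G) = 592 + G² - 265*G (d(G) = (G² - 265*G) + 592 = 592 + G² - 265*G)
W(198)/d(876) = -7944/(592 + 876² - 265*876) = -7944/(592 + 767376 - 232140) = -7944/535828 = -7944*1/535828 = -1986/133957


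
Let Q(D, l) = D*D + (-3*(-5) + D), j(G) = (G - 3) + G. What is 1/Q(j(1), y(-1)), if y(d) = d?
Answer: 1/15 ≈ 0.066667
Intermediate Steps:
j(G) = -3 + 2*G (j(G) = (-3 + G) + G = -3 + 2*G)
Q(D, l) = 15 + D + D**2 (Q(D, l) = D**2 + (15 + D) = 15 + D + D**2)
1/Q(j(1), y(-1)) = 1/(15 + (-3 + 2*1) + (-3 + 2*1)**2) = 1/(15 + (-3 + 2) + (-3 + 2)**2) = 1/(15 - 1 + (-1)**2) = 1/(15 - 1 + 1) = 1/15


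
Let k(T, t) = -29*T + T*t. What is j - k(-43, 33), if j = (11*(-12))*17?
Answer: -2072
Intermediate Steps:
j = -2244 (j = -132*17 = -2244)
j - k(-43, 33) = -2244 - (-43)*(-29 + 33) = -2244 - (-43)*4 = -2244 - 1*(-172) = -2244 + 172 = -2072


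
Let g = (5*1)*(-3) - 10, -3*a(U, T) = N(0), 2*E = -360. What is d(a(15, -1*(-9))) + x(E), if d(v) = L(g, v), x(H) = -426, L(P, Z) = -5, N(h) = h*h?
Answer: -431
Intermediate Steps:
E = -180 (E = (1/2)*(-360) = -180)
N(h) = h**2
a(U, T) = 0 (a(U, T) = -1/3*0**2 = -1/3*0 = 0)
g = -25 (g = 5*(-3) - 10 = -15 - 10 = -25)
d(v) = -5
d(a(15, -1*(-9))) + x(E) = -5 - 426 = -431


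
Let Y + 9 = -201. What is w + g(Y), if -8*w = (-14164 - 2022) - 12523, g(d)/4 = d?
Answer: 21989/8 ≈ 2748.6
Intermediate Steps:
Y = -210 (Y = -9 - 201 = -210)
g(d) = 4*d
w = 28709/8 (w = -((-14164 - 2022) - 12523)/8 = -(-16186 - 12523)/8 = -⅛*(-28709) = 28709/8 ≈ 3588.6)
w + g(Y) = 28709/8 + 4*(-210) = 28709/8 - 840 = 21989/8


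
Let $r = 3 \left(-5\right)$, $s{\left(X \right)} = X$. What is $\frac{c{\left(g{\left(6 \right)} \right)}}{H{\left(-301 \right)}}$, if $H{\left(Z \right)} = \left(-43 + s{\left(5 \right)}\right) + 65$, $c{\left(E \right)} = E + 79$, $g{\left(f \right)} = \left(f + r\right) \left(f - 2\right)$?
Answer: $\frac{43}{27} \approx 1.5926$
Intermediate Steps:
$r = -15$
$g{\left(f \right)} = \left(-15 + f\right) \left(-2 + f\right)$ ($g{\left(f \right)} = \left(f - 15\right) \left(f - 2\right) = \left(-15 + f\right) \left(-2 + f\right)$)
$c{\left(E \right)} = 79 + E$
$H{\left(Z \right)} = 27$ ($H{\left(Z \right)} = \left(-43 + 5\right) + 65 = -38 + 65 = 27$)
$\frac{c{\left(g{\left(6 \right)} \right)}}{H{\left(-301 \right)}} = \frac{79 + \left(30 + 6^{2} - 102\right)}{27} = \left(79 + \left(30 + 36 - 102\right)\right) \frac{1}{27} = \left(79 - 36\right) \frac{1}{27} = 43 \cdot \frac{1}{27} = \frac{43}{27}$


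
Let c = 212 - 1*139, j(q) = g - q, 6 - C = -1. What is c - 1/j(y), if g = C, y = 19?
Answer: 877/12 ≈ 73.083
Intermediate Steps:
C = 7 (C = 6 - 1*(-1) = 6 + 1 = 7)
g = 7
j(q) = 7 - q
c = 73 (c = 212 - 139 = 73)
c - 1/j(y) = 73 - 1/(7 - 1*19) = 73 - 1/(7 - 19) = 73 - 1/(-12) = 73 - 1*(-1/12) = 73 + 1/12 = 877/12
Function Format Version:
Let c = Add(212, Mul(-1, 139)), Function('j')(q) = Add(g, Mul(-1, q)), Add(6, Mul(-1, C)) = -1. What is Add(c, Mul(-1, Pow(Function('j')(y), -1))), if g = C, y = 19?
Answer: Rational(877, 12) ≈ 73.083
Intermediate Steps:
C = 7 (C = Add(6, Mul(-1, -1)) = Add(6, 1) = 7)
g = 7
Function('j')(q) = Add(7, Mul(-1, q))
c = 73 (c = Add(212, -139) = 73)
Add(c, Mul(-1, Pow(Function('j')(y), -1))) = Add(73, Mul(-1, Pow(Add(7, Mul(-1, 19)), -1))) = Add(73, Mul(-1, Pow(Add(7, -19), -1))) = Add(73, Mul(-1, Pow(-12, -1))) = Add(73, Mul(-1, Rational(-1, 12))) = Add(73, Rational(1, 12)) = Rational(877, 12)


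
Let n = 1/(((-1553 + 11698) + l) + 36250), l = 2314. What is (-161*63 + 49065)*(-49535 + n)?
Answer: -93911013821508/48709 ≈ -1.9280e+9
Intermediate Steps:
n = 1/48709 (n = 1/(((-1553 + 11698) + 2314) + 36250) = 1/((10145 + 2314) + 36250) = 1/(12459 + 36250) = 1/48709 ≈ 2.0530e-5)
(-161*63 + 49065)*(-49535 + n) = (-161*63 + 49065)*(-49535 + 1/48709) = (-10143 + 49065)*(-2412800314/48709) = 38922*(-2412800314/48709) = -93911013821508/48709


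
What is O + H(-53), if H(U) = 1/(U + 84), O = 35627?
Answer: 1104438/31 ≈ 35627.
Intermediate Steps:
H(U) = 1/(84 + U)
O + H(-53) = 35627 + 1/(84 - 53) = 35627 + 1/31 = 1104438/31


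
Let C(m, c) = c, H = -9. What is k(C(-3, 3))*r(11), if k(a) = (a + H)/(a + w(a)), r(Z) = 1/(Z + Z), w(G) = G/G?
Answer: -3/44 ≈ -0.068182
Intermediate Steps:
w(G) = 1
r(Z) = 1/(2*Z)
k(a) = (-9 + a)/(1 + a) (k(a) = (a - 9)/(a + 1) = (-9 + a)/(1 + a))
k(C(-3, 3))*r(11) = ((-9 + 3)/(1 + 3))*((½)/11) = (-6/4)*((½)*(1/11)) = ((¼)*(-6))*(1/22) = -3/2*1/22 = -3/44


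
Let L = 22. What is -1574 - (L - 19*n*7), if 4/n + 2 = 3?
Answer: -1064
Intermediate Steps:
n = 4 (n = 4/(-2 + 3) = 4/1 = 4*1 = 4)
-1574 - (L - 19*n*7) = -1574 - (22 - 76*7) = -1574 - (22 - 19*28) = -1574 - (22 - 532) = -1574 - 1*(-510) = -1574 + 510 = -1064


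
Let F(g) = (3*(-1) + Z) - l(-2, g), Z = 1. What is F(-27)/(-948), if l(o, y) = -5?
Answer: -1/316 ≈ -0.0031646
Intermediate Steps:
F(g) = 3 (F(g) = (3*(-1) + 1) - 1*(-5) = (-3 + 1) + 5 = -2 + 5 = 3)
F(-27)/(-948) = 3/(-948) = 3*(-1/948) = -1/316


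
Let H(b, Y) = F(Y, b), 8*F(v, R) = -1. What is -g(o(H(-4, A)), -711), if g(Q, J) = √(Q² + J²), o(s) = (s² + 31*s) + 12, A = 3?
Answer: -√2070885457/64 ≈ -711.05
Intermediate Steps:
F(v, R) = -⅛ (F(v, R) = (⅛)*(-1) = -⅛)
H(b, Y) = -⅛
o(s) = 12 + s² + 31*s
g(Q, J) = √(J² + Q²)
-g(o(H(-4, A)), -711) = -√((-711)² + (12 + (-⅛)² + 31*(-⅛))²) = -√(505521 + (12 + 1/64 - 31/8)²) = -√(505521 + (521/64)²) = -√(505521 + 271441/4096) = -√(2070885457/4096) = -√2070885457/64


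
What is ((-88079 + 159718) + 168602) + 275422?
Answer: 515663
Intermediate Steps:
((-88079 + 159718) + 168602) + 275422 = (71639 + 168602) + 275422 = 240241 + 275422 = 515663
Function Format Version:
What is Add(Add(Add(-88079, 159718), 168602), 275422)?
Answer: 515663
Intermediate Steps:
Add(Add(Add(-88079, 159718), 168602), 275422) = Add(Add(71639, 168602), 275422) = Add(240241, 275422) = 515663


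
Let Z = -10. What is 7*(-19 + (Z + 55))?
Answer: 182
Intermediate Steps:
7*(-19 + (Z + 55)) = 7*(-19 + (-10 + 55)) = 7*(-19 + 45) = 7*26 = 182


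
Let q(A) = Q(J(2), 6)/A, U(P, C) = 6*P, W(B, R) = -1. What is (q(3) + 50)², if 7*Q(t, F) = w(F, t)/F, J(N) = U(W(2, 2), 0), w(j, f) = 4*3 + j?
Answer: 123201/49 ≈ 2514.3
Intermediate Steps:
w(j, f) = 12 + j
J(N) = -6 (J(N) = 6*(-1) = -6)
Q(t, F) = (12 + F)/(7*F) (Q(t, F) = ((12 + F)/F)/7 = (12 + F)/(7*F))
q(A) = 3/(7*A) (q(A) = ((⅐)*(12 + 6)/6)/A = ((⅐)*(⅙)*18)/A = 3/(7*A))
(q(3) + 50)² = ((3/7)/3 + 50)² = ((3/7)*(⅓) + 50)² = (⅐ + 50)² = (351/7)² = 123201/49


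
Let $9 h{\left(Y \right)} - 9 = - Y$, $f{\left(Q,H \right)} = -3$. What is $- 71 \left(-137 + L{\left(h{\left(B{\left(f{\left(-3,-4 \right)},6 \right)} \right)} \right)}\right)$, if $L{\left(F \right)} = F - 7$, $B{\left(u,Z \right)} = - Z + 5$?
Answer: $\frac{91306}{9} \approx 10145.0$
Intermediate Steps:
$B{\left(u,Z \right)} = 5 - Z$
$h{\left(Y \right)} = 1 - \frac{Y}{9}$ ($h{\left(Y \right)} = 1 + \frac{\left(-1\right) Y}{9} = 1 - \frac{Y}{9}$)
$L{\left(F \right)} = -7 + F$ ($L{\left(F \right)} = F - 7 = -7 + F$)
$- 71 \left(-137 + L{\left(h{\left(B{\left(f{\left(-3,-4 \right)},6 \right)} \right)} \right)}\right) = - 71 \left(-137 - \left(6 + \frac{5 - 6}{9}\right)\right) = - 71 \left(-137 + \left(-7 + \left(1 - - \frac{1}{9}\right)\right)\right) = - 71 \left(-137 + \left(-7 + \left(1 + \frac{1}{9}\right)\right)\right) = - 71 \left(-137 + \left(-7 + \frac{10}{9}\right)\right) = - 71 \left(-137 - \frac{53}{9}\right) = \left(-71\right) \left(- \frac{1286}{9}\right) = \frac{91306}{9}$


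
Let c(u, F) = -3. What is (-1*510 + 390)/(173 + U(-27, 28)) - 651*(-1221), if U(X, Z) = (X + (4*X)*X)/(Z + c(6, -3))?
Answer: 2867098197/3607 ≈ 7.9487e+5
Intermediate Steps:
U(X, Z) = (X + 4*X²)/(-3 + Z) (U(X, Z) = (X + (4*X)*X)/(Z - 3) = (X + 4*X²)/(-3 + Z))
(-1*510 + 390)/(173 + U(-27, 28)) - 651*(-1221) = (-1*510 + 390)/(173 - 27*(1 + 4*(-27))/(-3 + 28)) - 651*(-1221) = (-510 + 390)/(173 - 27*(1 - 108)/25) + 794871 = -120/(173 - 27*1/25*(-107)) + 794871 = -120/(173 + 2889/25) + 794871 = -120/7214/25 + 794871 = -120*25/7214 + 794871 = -1500/3607 + 794871 = 2867098197/3607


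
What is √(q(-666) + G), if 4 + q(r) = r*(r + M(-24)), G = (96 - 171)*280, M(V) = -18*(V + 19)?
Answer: 2*√90653 ≈ 602.17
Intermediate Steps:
M(V) = -342 - 18*V (M(V) = -18*(19 + V) = -342 - 18*V)
G = -21000 (G = -75*280 = -21000)
q(r) = -4 + r*(90 + r) (q(r) = -4 + r*(r + (-342 - 18*(-24))) = -4 + r*(r + (-342 + 432)) = -4 + r*(r + 90) = -4 + r*(90 + r))
√(q(-666) + G) = √((-4 + (-666)² + 90*(-666)) - 21000) = √((-4 + 443556 - 59940) - 21000) = √(383612 - 21000) = √362612 = 2*√90653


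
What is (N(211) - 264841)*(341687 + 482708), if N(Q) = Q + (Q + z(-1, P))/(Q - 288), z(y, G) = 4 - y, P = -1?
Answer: -1527133730070/7 ≈ -2.1816e+11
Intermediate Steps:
N(Q) = Q + (5 + Q)/(-288 + Q) (N(Q) = Q + (Q + (4 - 1*(-1)))/(Q - 288) = Q + (Q + (4 + 1))/(-288 + Q) = Q + (Q + 5)/(-288 + Q) = Q + (5 + Q)/(-288 + Q))
(N(211) - 264841)*(341687 + 482708) = ((5 + 211² - 287*211)/(-288 + 211) - 264841)*(341687 + 482708) = ((5 + 44521 - 60557)/(-77) - 264841)*824395 = (-1/77*(-16031) - 264841)*824395 = (16031/77 - 264841)*824395 = -20376726/77*824395 = -1527133730070/7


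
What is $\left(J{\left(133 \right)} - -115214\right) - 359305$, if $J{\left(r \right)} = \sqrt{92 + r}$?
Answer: $-244076$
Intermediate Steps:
$\left(J{\left(133 \right)} - -115214\right) - 359305 = \left(\sqrt{92 + 133} - -115214\right) - 359305 = \left(\sqrt{225} + 115214\right) - 359305 = \left(15 + 115214\right) - 359305 = 115229 - 359305 = -244076$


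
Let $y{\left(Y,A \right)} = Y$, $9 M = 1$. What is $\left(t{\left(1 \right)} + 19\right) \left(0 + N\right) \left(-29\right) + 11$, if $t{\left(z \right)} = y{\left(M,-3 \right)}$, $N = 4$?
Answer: $- \frac{19853}{9} \approx -2205.9$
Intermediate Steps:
$M = \frac{1}{9}$ ($M = \frac{1}{9} \cdot 1 = \frac{1}{9} \approx 0.11111$)
$t{\left(z \right)} = \frac{1}{9}$
$\left(t{\left(1 \right)} + 19\right) \left(0 + N\right) \left(-29\right) + 11 = \left(\frac{1}{9} + 19\right) \left(0 + 4\right) \left(-29\right) + 11 = \frac{172}{9} \cdot 4 \left(-29\right) + 11 = \frac{688}{9} \left(-29\right) + 11 = - \frac{19952}{9} + 11 = - \frac{19853}{9}$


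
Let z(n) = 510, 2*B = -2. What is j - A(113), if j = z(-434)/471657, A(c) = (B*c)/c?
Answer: 157389/157219 ≈ 1.0011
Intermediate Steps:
B = -1 (B = (½)*(-2) = -1)
A(c) = -1 (A(c) = (-c)/c = -1)
j = 170/157219 (j = 510/471657 = 510*(1/471657) = 170/157219 ≈ 0.0010813)
j - A(113) = 170/157219 - 1*(-1) = 170/157219 + 1 = 157389/157219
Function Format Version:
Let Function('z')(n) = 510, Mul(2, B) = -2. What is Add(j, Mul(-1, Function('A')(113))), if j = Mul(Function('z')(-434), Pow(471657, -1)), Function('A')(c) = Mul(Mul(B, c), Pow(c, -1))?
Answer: Rational(157389, 157219) ≈ 1.0011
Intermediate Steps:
B = -1 (B = Mul(Rational(1, 2), -2) = -1)
Function('A')(c) = -1 (Function('A')(c) = Mul(Mul(-1, c), Pow(c, -1)) = -1)
j = Rational(170, 157219) (j = Mul(510, Pow(471657, -1)) = Mul(510, Rational(1, 471657)) = Rational(170, 157219) ≈ 0.0010813)
Add(j, Mul(-1, Function('A')(113))) = Add(Rational(170, 157219), Mul(-1, -1)) = Add(Rational(170, 157219), 1) = Rational(157389, 157219)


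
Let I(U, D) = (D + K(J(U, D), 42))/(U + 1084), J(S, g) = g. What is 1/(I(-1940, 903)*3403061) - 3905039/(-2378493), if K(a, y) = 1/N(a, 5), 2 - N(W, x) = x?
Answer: 8996709643812077/5479744131308421 ≈ 1.6418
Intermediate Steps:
N(W, x) = 2 - x
K(a, y) = -⅓ (K(a, y) = 1/(2 - 1*5) = 1/(2 - 5) = 1/(-3) = -⅓)
I(U, D) = (-⅓ + D)/(1084 + U) (I(U, D) = (D - ⅓)/(U + 1084) = (-⅓ + D)/(1084 + U))
1/(I(-1940, 903)*3403061) - 3905039/(-2378493) = 1/(((-⅓ + 903)/(1084 - 1940))*3403061) - 3905039/(-2378493) = (1/3403061)/((2708/3)/(-856)) - 3905039*(-1/2378493) = (1/3403061)/(-1/856*2708/3) + 3905039/2378493 = (1/3403061)/(-677/642) + 3905039/2378493 = -642/677*1/3403061 + 3905039/2378493 = -642/2303872297 + 3905039/2378493 = 8996709643812077/5479744131308421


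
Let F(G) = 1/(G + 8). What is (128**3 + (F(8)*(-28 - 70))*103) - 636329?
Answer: 11681537/8 ≈ 1.4602e+6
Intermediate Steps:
F(G) = 1/(8 + G)
(128**3 + (F(8)*(-28 - 70))*103) - 636329 = (128**3 + ((-28 - 70)/(8 + 8))*103) - 636329 = (2097152 + (-98/16)*103) - 636329 = (2097152 + ((1/16)*(-98))*103) - 636329 = (2097152 - 49/8*103) - 636329 = (2097152 - 5047/8) - 636329 = 16772169/8 - 636329 = 11681537/8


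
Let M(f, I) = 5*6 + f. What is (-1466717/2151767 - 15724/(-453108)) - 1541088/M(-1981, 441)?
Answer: 375325942677346460/475547881105509 ≈ 789.25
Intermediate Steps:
M(f, I) = 30 + f
(-1466717/2151767 - 15724/(-453108)) - 1541088/M(-1981, 441) = (-1466717/2151767 - 15724/(-453108)) - 1541088/(30 - 1981) = (-1466717*1/2151767 - 15724*(-1/453108)) - 1541088/(-1951) = (-1466717/2151767 + 3931/113277) - 1541088*(-1)/1951 = -157686705532/243745710459 - 1*(-1541088/1951) = -157686705532/243745710459 + 1541088/1951 = 375325942677346460/475547881105509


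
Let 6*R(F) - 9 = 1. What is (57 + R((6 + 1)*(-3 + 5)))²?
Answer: 30976/9 ≈ 3441.8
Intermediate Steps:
R(F) = 5/3 (R(F) = 3/2 + (⅙)*1 = 3/2 + ⅙ = 5/3)
(57 + R((6 + 1)*(-3 + 5)))² = (57 + 5/3)² = (176/3)² = 30976/9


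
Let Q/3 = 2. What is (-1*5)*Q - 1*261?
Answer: -291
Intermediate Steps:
Q = 6 (Q = 3*2 = 6)
(-1*5)*Q - 1*261 = -1*5*6 - 1*261 = -5*6 - 261 = -30 - 261 = -291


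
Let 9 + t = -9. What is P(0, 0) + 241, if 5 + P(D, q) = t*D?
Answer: 236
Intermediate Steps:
t = -18 (t = -9 - 9 = -18)
P(D, q) = -5 - 18*D
P(0, 0) + 241 = (-5 - 18*0) + 241 = (-5 + 0) + 241 = -5 + 241 = 236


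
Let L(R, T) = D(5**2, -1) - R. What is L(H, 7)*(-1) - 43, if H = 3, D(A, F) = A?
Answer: -65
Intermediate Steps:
L(R, T) = 25 - R (L(R, T) = 5**2 - R = 25 - R)
L(H, 7)*(-1) - 43 = (25 - 1*3)*(-1) - 43 = (25 - 3)*(-1) - 43 = 22*(-1) - 43 = -22 - 43 = -65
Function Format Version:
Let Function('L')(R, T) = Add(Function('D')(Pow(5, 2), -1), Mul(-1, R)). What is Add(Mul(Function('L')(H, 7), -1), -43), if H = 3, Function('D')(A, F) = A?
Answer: -65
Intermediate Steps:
Function('L')(R, T) = Add(25, Mul(-1, R)) (Function('L')(R, T) = Add(Pow(5, 2), Mul(-1, R)) = Add(25, Mul(-1, R)))
Add(Mul(Function('L')(H, 7), -1), -43) = Add(Mul(Add(25, Mul(-1, 3)), -1), -43) = Add(Mul(Add(25, -3), -1), -43) = Add(Mul(22, -1), -43) = Add(-22, -43) = -65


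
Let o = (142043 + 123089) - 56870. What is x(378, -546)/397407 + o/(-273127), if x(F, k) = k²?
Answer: -447082634/36180860563 ≈ -0.012357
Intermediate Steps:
o = 208262 (o = 265132 - 56870 = 208262)
x(378, -546)/397407 + o/(-273127) = (-546)²/397407 + 208262/(-273127) = 298116*(1/397407) + 208262*(-1/273127) = 99372/132469 - 208262/273127 = -447082634/36180860563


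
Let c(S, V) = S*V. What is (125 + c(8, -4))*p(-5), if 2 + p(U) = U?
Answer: -651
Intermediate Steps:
p(U) = -2 + U
(125 + c(8, -4))*p(-5) = (125 + 8*(-4))*(-2 - 5) = (125 - 32)*(-7) = 93*(-7) = -651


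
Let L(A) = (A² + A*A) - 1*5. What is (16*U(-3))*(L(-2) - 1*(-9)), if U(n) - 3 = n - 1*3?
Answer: -576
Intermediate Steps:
U(n) = n (U(n) = 3 + (n - 1*3) = 3 + (n - 3) = 3 + (-3 + n) = n)
L(A) = -5 + 2*A² (L(A) = (A² + A²) - 5 = 2*A² - 5 = -5 + 2*A²)
(16*U(-3))*(L(-2) - 1*(-9)) = (16*(-3))*((-5 + 2*(-2)²) - 1*(-9)) = -48*((-5 + 2*4) + 9) = -48*((-5 + 8) + 9) = -48*(3 + 9) = -48*12 = -576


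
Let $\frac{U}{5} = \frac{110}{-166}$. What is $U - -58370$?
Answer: $\frac{4844435}{83} \approx 58367.0$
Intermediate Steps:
$U = - \frac{275}{83}$ ($U = 5 \frac{110}{-166} = 5 \cdot 110 \left(- \frac{1}{166}\right) = 5 \left(- \frac{55}{83}\right) = - \frac{275}{83} \approx -3.3133$)
$U - -58370 = - \frac{275}{83} - -58370 = - \frac{275}{83} + 58370 = \frac{4844435}{83}$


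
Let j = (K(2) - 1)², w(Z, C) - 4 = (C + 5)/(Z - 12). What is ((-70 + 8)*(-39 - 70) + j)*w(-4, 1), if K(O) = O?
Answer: 196011/8 ≈ 24501.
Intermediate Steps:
w(Z, C) = 4 + (5 + C)/(-12 + Z) (w(Z, C) = 4 + (C + 5)/(Z - 12) = 4 + (5 + C)/(-12 + Z))
j = 1 (j = (2 - 1)² = 1² = 1)
((-70 + 8)*(-39 - 70) + j)*w(-4, 1) = ((-70 + 8)*(-39 - 70) + 1)*((-43 + 1 + 4*(-4))/(-12 - 4)) = (-62*(-109) + 1)*((-43 + 1 - 16)/(-16)) = (6758 + 1)*(-1/16*(-58)) = 6759*(29/8) = 196011/8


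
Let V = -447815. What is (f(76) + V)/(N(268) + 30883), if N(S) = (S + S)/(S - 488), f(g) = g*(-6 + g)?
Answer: -24337225/1698431 ≈ -14.329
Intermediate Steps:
N(S) = 2*S/(-488 + S) (N(S) = (2*S)/(-488 + S) = 2*S/(-488 + S))
(f(76) + V)/(N(268) + 30883) = (76*(-6 + 76) - 447815)/(2*268/(-488 + 268) + 30883) = (76*70 - 447815)/(2*268/(-220) + 30883) = (5320 - 447815)/(2*268*(-1/220) + 30883) = -442495/(-134/55 + 30883) = -442495/1698431/55 = -442495*55/1698431 = -24337225/1698431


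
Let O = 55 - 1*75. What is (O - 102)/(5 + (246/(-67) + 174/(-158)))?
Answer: -322873/601 ≈ -537.23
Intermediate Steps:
O = -20 (O = 55 - 75 = -20)
(O - 102)/(5 + (246/(-67) + 174/(-158))) = (-20 - 102)/(5 + (246/(-67) + 174/(-158))) = -122/(5 + (246*(-1/67) + 174*(-1/158))) = -122/(5 + (-246/67 - 87/79)) = -122/(5 - 25263/5293) = -122/1202/5293 = -122*5293/1202 = -322873/601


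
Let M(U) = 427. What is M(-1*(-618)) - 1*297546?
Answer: -297119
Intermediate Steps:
M(-1*(-618)) - 1*297546 = 427 - 1*297546 = 427 - 297546 = -297119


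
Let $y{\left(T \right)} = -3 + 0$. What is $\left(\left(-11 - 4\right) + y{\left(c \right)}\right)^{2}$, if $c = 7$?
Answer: $324$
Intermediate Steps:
$y{\left(T \right)} = -3$
$\left(\left(-11 - 4\right) + y{\left(c \right)}\right)^{2} = \left(\left(-11 - 4\right) - 3\right)^{2} = \left(-15 - 3\right)^{2} = \left(-18\right)^{2} = 324$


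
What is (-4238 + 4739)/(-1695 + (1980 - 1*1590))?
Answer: -167/435 ≈ -0.38391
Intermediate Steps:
(-4238 + 4739)/(-1695 + (1980 - 1*1590)) = 501/(-1695 + (1980 - 1590)) = 501/(-1695 + 390) = 501/(-1305) = 501*(-1/1305) = -167/435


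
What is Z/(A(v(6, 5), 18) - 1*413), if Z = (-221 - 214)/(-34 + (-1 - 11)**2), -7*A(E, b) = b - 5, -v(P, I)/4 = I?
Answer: 203/21296 ≈ 0.0095323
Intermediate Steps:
v(P, I) = -4*I
A(E, b) = 5/7 - b/7 (A(E, b) = -(b - 5)/7 = -(-5 + b)/7 = 5/7 - b/7)
Z = -87/22 (Z = -435/(-34 + (-12)**2) = -435/(-34 + 144) = -435/110 = -435*1/110 = -87/22 ≈ -3.9545)
Z/(A(v(6, 5), 18) - 1*413) = -87/(22*((5/7 - 1/7*18) - 1*413)) = -87/(22*((5/7 - 18/7) - 413)) = -87/(22*(-13/7 - 413)) = -87/(22*(-2904/7)) = -87/22*(-7/2904) = 203/21296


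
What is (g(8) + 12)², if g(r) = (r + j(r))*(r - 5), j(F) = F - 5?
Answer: 2025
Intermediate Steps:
j(F) = -5 + F
g(r) = (-5 + r)*(-5 + 2*r) (g(r) = (r + (-5 + r))*(r - 5) = (-5 + 2*r)*(-5 + r) = (-5 + r)*(-5 + 2*r))
(g(8) + 12)² = ((25 - 15*8 + 2*8²) + 12)² = ((25 - 120 + 2*64) + 12)² = ((25 - 120 + 128) + 12)² = (33 + 12)² = 45² = 2025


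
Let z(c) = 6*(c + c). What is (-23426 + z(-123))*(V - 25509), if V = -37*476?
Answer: 1073799142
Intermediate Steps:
z(c) = 12*c (z(c) = 6*(2*c) = 12*c)
V = -17612
(-23426 + z(-123))*(V - 25509) = (-23426 + 12*(-123))*(-17612 - 25509) = (-23426 - 1476)*(-43121) = -24902*(-43121) = 1073799142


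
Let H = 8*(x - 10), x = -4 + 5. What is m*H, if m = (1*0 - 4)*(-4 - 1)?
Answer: -1440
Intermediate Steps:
x = 1
m = 20 (m = (0 - 4)*(-5) = -4*(-5) = 20)
H = -72 (H = 8*(1 - 10) = 8*(-9) = -72)
m*H = 20*(-72) = -1440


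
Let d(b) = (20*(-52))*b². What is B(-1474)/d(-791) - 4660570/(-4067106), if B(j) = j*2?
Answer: 379085411490661/330812423394180 ≈ 1.1459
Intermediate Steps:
B(j) = 2*j
d(b) = -1040*b²
B(-1474)/d(-791) - 4660570/(-4067106) = (2*(-1474))/((-1040*(-791)²)) - 4660570/(-4067106) = -2948/((-1040*625681)) - 4660570*(-1/4067106) = -2948/(-650708240) + 2330285/2033553 = -2948*(-1/650708240) + 2330285/2033553 = 737/162677060 + 2330285/2033553 = 379085411490661/330812423394180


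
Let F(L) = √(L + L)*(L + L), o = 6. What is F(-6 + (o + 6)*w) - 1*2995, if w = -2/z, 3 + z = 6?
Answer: -2995 - 56*I*√7 ≈ -2995.0 - 148.16*I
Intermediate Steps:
z = 3 (z = -3 + 6 = 3)
w = -⅔ (w = -2/3 = -2*⅓ = -⅔ ≈ -0.66667)
F(L) = 2*√2*L^(3/2) (F(L) = √(2*L)*(2*L) = (√2*√L)*(2*L) = 2*√2*L^(3/2))
F(-6 + (o + 6)*w) - 1*2995 = 2*√2*(-6 + (6 + 6)*(-⅔))^(3/2) - 1*2995 = 2*√2*(-6 + 12*(-⅔))^(3/2) - 2995 = 2*√2*(-6 - 8)^(3/2) - 2995 = 2*√2*(-14)^(3/2) - 2995 = 2*√2*(-14*I*√14) - 2995 = -56*I*√7 - 2995 = -2995 - 56*I*√7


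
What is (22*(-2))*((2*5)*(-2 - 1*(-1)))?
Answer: 440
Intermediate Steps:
(22*(-2))*((2*5)*(-2 - 1*(-1))) = -440*(-2 + 1) = -440*(-1) = -44*(-10) = 440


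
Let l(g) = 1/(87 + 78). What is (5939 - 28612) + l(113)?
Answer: -3741044/165 ≈ -22673.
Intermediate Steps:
l(g) = 1/165
(5939 - 28612) + l(113) = (5939 - 28612) + 1/165 = -22673 + 1/165 = -3741044/165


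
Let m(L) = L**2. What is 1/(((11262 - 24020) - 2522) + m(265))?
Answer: 1/54945 ≈ 1.8200e-5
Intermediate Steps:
1/(((11262 - 24020) - 2522) + m(265)) = 1/(((11262 - 24020) - 2522) + 265**2) = 1/((-12758 - 2522) + 70225) = 1/(-15280 + 70225) = 1/54945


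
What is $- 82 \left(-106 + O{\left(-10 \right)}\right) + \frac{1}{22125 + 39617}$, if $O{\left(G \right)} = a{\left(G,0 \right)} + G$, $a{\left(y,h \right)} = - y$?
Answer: $\frac{536661465}{61742} \approx 8692.0$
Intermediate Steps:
$O{\left(G \right)} = 0$ ($O{\left(G \right)} = - G + G = 0$)
$- 82 \left(-106 + O{\left(-10 \right)}\right) + \frac{1}{22125 + 39617} = - 82 \left(-106 + 0\right) + \frac{1}{22125 + 39617} = \left(-82\right) \left(-106\right) + \frac{1}{61742} = 8692 + \frac{1}{61742} = \frac{536661465}{61742}$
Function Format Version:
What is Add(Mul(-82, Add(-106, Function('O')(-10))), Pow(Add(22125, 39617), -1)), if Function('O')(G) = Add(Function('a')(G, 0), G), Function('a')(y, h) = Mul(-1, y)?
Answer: Rational(536661465, 61742) ≈ 8692.0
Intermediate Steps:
Function('O')(G) = 0 (Function('O')(G) = Add(Mul(-1, G), G) = 0)
Add(Mul(-82, Add(-106, Function('O')(-10))), Pow(Add(22125, 39617), -1)) = Add(Mul(-82, Add(-106, 0)), Pow(Add(22125, 39617), -1)) = Add(Mul(-82, -106), Pow(61742, -1)) = Add(8692, Rational(1, 61742)) = Rational(536661465, 61742)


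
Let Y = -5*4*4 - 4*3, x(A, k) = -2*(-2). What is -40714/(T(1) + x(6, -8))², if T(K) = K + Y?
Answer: -40714/7569 ≈ -5.3790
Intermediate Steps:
x(A, k) = 4
Y = -92 (Y = -20*4 - 12 = -80 - 12 = -92)
T(K) = -92 + K (T(K) = K - 92 = -92 + K)
-40714/(T(1) + x(6, -8))² = -40714/((-92 + 1) + 4)² = -40714/(-91 + 4)² = -40714/((-87)²) = -40714/7569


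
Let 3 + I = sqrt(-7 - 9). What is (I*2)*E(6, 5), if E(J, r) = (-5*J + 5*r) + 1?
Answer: 24 - 32*I ≈ 24.0 - 32.0*I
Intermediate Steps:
E(J, r) = 1 - 5*J + 5*r
I = -3 + 4*I (I = -3 + sqrt(-7 - 9) = -3 + sqrt(-16) = -3 + 4*I ≈ -3.0 + 4.0*I)
(I*2)*E(6, 5) = ((-3 + 4*I)*2)*(1 - 5*6 + 5*5) = (-6 + 8*I)*(1 - 30 + 25) = (-6 + 8*I)*(-4) = 24 - 32*I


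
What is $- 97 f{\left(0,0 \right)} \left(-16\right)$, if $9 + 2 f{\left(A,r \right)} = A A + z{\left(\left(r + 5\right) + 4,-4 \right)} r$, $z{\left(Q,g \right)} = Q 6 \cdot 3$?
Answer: $-6984$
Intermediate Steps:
$z{\left(Q,g \right)} = 18 Q$ ($z{\left(Q,g \right)} = 6 Q 3 = 18 Q$)
$f{\left(A,r \right)} = - \frac{9}{2} + \frac{A^{2}}{2} + \frac{r \left(162 + 18 r\right)}{2}$ ($f{\left(A,r \right)} = - \frac{9}{2} + \frac{A A + 18 \left(\left(r + 5\right) + 4\right) r}{2} = - \frac{9}{2} + \frac{A^{2} + 18 \left(\left(5 + r\right) + 4\right) r}{2} = - \frac{9}{2} + \frac{A^{2} + 18 \left(9 + r\right) r}{2} = - \frac{9}{2} + \frac{A^{2} + \left(162 + 18 r\right) r}{2} = - \frac{9}{2} + \frac{A^{2} + r \left(162 + 18 r\right)}{2} = - \frac{9}{2} + \left(\frac{A^{2}}{2} + \frac{r \left(162 + 18 r\right)}{2}\right) = - \frac{9}{2} + \frac{A^{2}}{2} + \frac{r \left(162 + 18 r\right)}{2}$)
$- 97 f{\left(0,0 \right)} \left(-16\right) = - 97 \left(- \frac{9}{2} + \frac{0^{2}}{2} + 9 \cdot 0 \left(9 + 0\right)\right) \left(-16\right) = - 97 \left(- \frac{9}{2} + \frac{1}{2} \cdot 0 + 9 \cdot 0 \cdot 9\right) \left(-16\right) = - 97 \left(- \frac{9}{2} + 0 + 0\right) \left(-16\right) = \left(-97\right) \left(- \frac{9}{2}\right) \left(-16\right) = \frac{873}{2} \left(-16\right) = -6984$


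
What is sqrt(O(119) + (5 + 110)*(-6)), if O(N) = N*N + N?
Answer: 3*sqrt(1510) ≈ 116.58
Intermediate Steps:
O(N) = N + N**2 (O(N) = N**2 + N = N + N**2)
sqrt(O(119) + (5 + 110)*(-6)) = sqrt(119*(1 + 119) + (5 + 110)*(-6)) = sqrt(119*120 + 115*(-6)) = sqrt(14280 - 690) = sqrt(13590) = 3*sqrt(1510)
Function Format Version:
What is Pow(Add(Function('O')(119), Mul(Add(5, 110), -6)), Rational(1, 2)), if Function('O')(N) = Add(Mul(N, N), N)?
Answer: Mul(3, Pow(1510, Rational(1, 2))) ≈ 116.58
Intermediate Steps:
Function('O')(N) = Add(N, Pow(N, 2)) (Function('O')(N) = Add(Pow(N, 2), N) = Add(N, Pow(N, 2)))
Pow(Add(Function('O')(119), Mul(Add(5, 110), -6)), Rational(1, 2)) = Pow(Add(Mul(119, Add(1, 119)), Mul(Add(5, 110), -6)), Rational(1, 2)) = Pow(Add(Mul(119, 120), Mul(115, -6)), Rational(1, 2)) = Pow(Add(14280, -690), Rational(1, 2)) = Pow(13590, Rational(1, 2)) = Mul(3, Pow(1510, Rational(1, 2)))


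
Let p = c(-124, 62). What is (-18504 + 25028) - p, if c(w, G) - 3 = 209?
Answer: 6312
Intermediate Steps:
c(w, G) = 212 (c(w, G) = 3 + 209 = 212)
p = 212
(-18504 + 25028) - p = (-18504 + 25028) - 1*212 = 6524 - 212 = 6312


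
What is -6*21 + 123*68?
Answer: 8238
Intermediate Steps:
-6*21 + 123*68 = -126 + 8364 = 8238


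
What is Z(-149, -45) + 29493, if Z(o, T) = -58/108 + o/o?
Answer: 1592647/54 ≈ 29493.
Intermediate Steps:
Z(o, T) = 25/54 (Z(o, T) = -58*1/108 + 1 = -29/54 + 1 = 25/54)
Z(-149, -45) + 29493 = 25/54 + 29493 = 1592647/54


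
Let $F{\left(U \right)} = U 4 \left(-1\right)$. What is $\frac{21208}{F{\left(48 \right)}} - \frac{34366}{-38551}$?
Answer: $- \frac{101373917}{925224} \approx -109.57$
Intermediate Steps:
$F{\left(U \right)} = - 4 U$ ($F{\left(U \right)} = U \left(-4\right) = - 4 U$)
$\frac{21208}{F{\left(48 \right)}} - \frac{34366}{-38551} = \frac{21208}{\left(-4\right) 48} - \frac{34366}{-38551} = \frac{21208}{-192} - - \frac{34366}{38551} = 21208 \left(- \frac{1}{192}\right) + \frac{34366}{38551} = - \frac{2651}{24} + \frac{34366}{38551} = - \frac{101373917}{925224}$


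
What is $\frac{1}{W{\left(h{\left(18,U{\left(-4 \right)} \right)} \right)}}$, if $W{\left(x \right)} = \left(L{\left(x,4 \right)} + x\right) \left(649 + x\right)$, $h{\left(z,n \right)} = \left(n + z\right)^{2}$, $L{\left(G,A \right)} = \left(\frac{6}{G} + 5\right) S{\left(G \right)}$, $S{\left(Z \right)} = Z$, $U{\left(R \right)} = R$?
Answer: $\frac{1}{998790} \approx 1.0012 \cdot 10^{-6}$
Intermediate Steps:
$L{\left(G,A \right)} = G \left(5 + \frac{6}{G}\right)$ ($L{\left(G,A \right)} = \left(\frac{6}{G} + 5\right) G = \left(5 + \frac{6}{G}\right) G = G \left(5 + \frac{6}{G}\right)$)
$W{\left(x \right)} = \left(6 + 6 x\right) \left(649 + x\right)$ ($W{\left(x \right)} = \left(\left(6 + 5 x\right) + x\right) \left(649 + x\right) = \left(6 + 6 x\right) \left(649 + x\right)$)
$\frac{1}{W{\left(h{\left(18,U{\left(-4 \right)} \right)} \right)}} = \frac{1}{3894 + 6 \left(\left(-4 + 18\right)^{2}\right)^{2} + 3900 \left(-4 + 18\right)^{2}} = \frac{1}{3894 + 6 \left(14^{2}\right)^{2} + 3900 \cdot 14^{2}} = \frac{1}{3894 + 6 \cdot 196^{2} + 3900 \cdot 196} = \frac{1}{3894 + 6 \cdot 38416 + 764400} = \frac{1}{3894 + 230496 + 764400} = \frac{1}{998790}$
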